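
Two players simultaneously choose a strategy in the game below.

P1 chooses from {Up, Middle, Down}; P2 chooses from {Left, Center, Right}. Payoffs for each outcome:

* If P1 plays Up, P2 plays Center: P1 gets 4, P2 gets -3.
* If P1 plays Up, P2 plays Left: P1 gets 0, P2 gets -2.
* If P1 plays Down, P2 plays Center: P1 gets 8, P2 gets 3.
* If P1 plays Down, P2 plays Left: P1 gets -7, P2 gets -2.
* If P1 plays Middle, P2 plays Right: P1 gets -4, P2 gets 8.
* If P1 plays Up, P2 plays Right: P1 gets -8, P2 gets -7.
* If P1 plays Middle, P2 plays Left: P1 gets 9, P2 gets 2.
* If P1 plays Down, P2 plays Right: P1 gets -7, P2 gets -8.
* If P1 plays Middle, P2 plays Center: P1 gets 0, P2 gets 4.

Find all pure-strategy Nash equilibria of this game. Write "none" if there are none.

Pure-strategy Nash equilibria: (Middle, Right); (Down, Center)

Mark each player's best response to every combination of opponents' strategies; a profile where every player is best-responding is a pure Nash equilibrium.
P1 against Left: payoffs 0, 9, -7 → best response Middle.
P1 against Center: payoffs 4, 0, 8 → best response Down.
P1 against Right: payoffs -8, -4, -7 → best response Middle.
P2 against Up: payoffs -2, -3, -7 → best response Left.
P2 against Middle: payoffs 2, 4, 8 → best response Right.
P2 against Down: payoffs -2, 3, -8 → best response Center.
Mutual best responses: (Middle, Right); (Down, Center).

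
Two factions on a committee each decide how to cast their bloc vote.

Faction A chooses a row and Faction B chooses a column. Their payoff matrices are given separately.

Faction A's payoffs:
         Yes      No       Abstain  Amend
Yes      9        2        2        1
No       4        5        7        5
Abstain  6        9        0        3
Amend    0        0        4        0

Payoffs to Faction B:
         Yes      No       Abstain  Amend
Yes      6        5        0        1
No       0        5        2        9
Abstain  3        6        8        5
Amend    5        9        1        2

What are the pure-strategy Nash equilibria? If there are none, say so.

Pure-strategy Nash equilibria: (Yes, Yes), (No, Amend)

(Yes, Yes): Faction A gets 9, best alternative 6; Faction B gets 6, best alternative 5. No profitable deviation — NE.
(Yes, No): Faction A can switch to No (2 → 5). Not NE.
(Yes, Abstain): Faction A can switch to No (2 → 7). Not NE.
(Yes, Amend): Faction A can switch to No (1 → 5). Not NE.
(No, Yes): Faction A can switch to Yes (4 → 9). Not NE.
(No, No): Faction A can switch to Abstain (5 → 9). Not NE.
(No, Abstain): Faction B can switch to No (2 → 5). Not NE.
(No, Amend): Faction A gets 5, best alternative 3; Faction B gets 9, best alternative 5. No profitable deviation — NE.
(Abstain, Yes): Faction A can switch to Yes (6 → 9). Not NE.
(Abstain, No): Faction B can switch to Abstain (6 → 8). Not NE.
(Abstain, Abstain): Faction A can switch to Yes (0 → 2). Not NE.
(Abstain, Amend): Faction A can switch to No (3 → 5). Not NE.
(Amend, Yes): Faction A can switch to Yes (0 → 9). Not NE.
(Amend, No): Faction A can switch to Yes (0 → 2). Not NE.
(The remaining 2 profiles each have a profitable deviation by the same check.)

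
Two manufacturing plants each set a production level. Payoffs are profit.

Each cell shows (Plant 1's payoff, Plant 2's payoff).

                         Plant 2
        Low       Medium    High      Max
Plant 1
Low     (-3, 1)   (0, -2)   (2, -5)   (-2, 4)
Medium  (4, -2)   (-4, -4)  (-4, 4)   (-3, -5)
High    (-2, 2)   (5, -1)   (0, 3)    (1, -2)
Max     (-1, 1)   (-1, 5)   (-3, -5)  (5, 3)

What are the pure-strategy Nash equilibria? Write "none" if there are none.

For each player, find the best response to each opponent profile; mutual best responses are the pure NE.
Plant 1 against Low: payoffs -3, 4, -2, -1 → best response Medium.
Plant 1 against Medium: payoffs 0, -4, 5, -1 → best response High.
Plant 1 against High: payoffs 2, -4, 0, -3 → best response Low.
Plant 1 against Max: payoffs -2, -3, 1, 5 → best response Max.
Plant 2 against Low: payoffs 1, -2, -5, 4 → best response Max.
Plant 2 against Medium: payoffs -2, -4, 4, -5 → best response High.
Plant 2 against High: payoffs 2, -1, 3, -2 → best response High.
Plant 2 against Max: payoffs 1, 5, -5, 3 → best response Medium.
No profile is a mutual best response for all players.

There is no pure-strategy Nash equilibrium.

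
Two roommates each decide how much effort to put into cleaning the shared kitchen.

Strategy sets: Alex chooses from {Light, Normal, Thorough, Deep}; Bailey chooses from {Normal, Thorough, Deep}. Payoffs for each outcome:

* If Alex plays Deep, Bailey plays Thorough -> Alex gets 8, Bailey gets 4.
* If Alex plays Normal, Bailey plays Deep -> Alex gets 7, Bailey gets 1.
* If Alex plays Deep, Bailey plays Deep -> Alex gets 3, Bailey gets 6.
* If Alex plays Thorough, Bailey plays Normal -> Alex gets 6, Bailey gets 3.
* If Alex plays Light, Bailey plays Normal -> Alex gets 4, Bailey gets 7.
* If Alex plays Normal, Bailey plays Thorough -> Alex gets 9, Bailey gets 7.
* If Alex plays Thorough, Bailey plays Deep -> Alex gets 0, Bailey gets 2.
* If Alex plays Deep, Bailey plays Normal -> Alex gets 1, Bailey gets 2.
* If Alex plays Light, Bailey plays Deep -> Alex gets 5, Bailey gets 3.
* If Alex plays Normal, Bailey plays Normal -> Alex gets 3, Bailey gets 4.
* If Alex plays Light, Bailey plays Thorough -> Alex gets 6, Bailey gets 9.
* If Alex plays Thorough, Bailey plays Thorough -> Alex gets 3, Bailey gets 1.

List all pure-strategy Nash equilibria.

For each strategy profile, look for a profitable unilateral deviation.
(Light, Normal): Alex can switch to Thorough (4 → 6). Not NE.
(Light, Thorough): Alex can switch to Normal (6 → 9). Not NE.
(Light, Deep): Alex can switch to Normal (5 → 7). Not NE.
(Normal, Normal): Alex can switch to Light (3 → 4). Not NE.
(Normal, Thorough): Alex gets 9, best alternative 8; Bailey gets 7, best alternative 4. No profitable deviation — NE.
(Normal, Deep): Bailey can switch to Normal (1 → 4). Not NE.
(Thorough, Normal): Alex gets 6, best alternative 4; Bailey gets 3, best alternative 2. No profitable deviation — NE.
(Thorough, Thorough): Alex can switch to Light (3 → 6). Not NE.
(Thorough, Deep): Alex can switch to Light (0 → 5). Not NE.
(Deep, Normal): Alex can switch to Light (1 → 4). Not NE.
(The remaining 2 profiles each have a profitable deviation by the same check.)

The pure Nash equilibria are (Normal, Thorough) and (Thorough, Normal).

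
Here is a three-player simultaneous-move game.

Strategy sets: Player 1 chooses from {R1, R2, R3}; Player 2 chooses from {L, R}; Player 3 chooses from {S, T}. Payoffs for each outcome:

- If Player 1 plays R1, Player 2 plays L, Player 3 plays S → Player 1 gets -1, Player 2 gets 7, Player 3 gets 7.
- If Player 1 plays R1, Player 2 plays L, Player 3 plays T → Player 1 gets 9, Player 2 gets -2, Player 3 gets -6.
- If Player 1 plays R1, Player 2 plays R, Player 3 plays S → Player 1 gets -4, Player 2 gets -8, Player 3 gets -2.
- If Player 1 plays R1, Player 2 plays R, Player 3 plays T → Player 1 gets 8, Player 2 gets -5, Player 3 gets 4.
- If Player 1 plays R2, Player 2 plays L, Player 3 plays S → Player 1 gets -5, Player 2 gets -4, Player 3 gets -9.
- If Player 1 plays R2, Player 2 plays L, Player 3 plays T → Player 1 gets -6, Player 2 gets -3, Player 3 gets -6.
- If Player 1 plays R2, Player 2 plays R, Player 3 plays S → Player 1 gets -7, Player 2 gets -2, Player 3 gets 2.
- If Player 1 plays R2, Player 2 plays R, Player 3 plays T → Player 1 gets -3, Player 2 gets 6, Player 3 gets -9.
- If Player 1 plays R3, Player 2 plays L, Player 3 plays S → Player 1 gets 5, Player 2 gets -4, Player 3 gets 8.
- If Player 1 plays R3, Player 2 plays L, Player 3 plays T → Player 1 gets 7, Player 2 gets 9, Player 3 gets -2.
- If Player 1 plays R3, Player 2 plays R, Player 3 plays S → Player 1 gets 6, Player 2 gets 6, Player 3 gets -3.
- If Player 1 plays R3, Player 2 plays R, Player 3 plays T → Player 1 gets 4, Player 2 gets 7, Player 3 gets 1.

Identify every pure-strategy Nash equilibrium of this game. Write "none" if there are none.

There is no pure-strategy Nash equilibrium.

For each strategy profile, look for a profitable unilateral deviation.
(R1, L, S): Player 1 can switch to R3 (-1 → 5). Not NE.
(R1, L, T): Player 3 can switch to S (-6 → 7). Not NE.
(R1, R, S): Player 1 can switch to R3 (-4 → 6). Not NE.
(R1, R, T): Player 2 can switch to L (-5 → -2). Not NE.
(R2, L, S): Player 1 can switch to R1 (-5 → -1). Not NE.
(R2, L, T): Player 1 can switch to R1 (-6 → 9). Not NE.
(R2, R, S): Player 1 can switch to R1 (-7 → -4). Not NE.
(R2, R, T): Player 1 can switch to R1 (-3 → 8). Not NE.
(The remaining 4 profiles each have a profitable deviation by the same check.)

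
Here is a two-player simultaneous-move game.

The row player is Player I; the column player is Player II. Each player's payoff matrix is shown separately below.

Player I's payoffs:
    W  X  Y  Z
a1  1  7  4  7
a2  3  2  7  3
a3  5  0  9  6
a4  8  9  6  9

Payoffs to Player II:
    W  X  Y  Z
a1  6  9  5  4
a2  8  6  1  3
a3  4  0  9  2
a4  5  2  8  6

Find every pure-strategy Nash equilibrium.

(a1, W): Player I can switch to a2 (1 → 3). Not NE.
(a1, X): Player I can switch to a4 (7 → 9). Not NE.
(a1, Y): Player I can switch to a2 (4 → 7). Not NE.
(a1, Z): Player I can switch to a4 (7 → 9). Not NE.
(a2, W): Player I can switch to a3 (3 → 5). Not NE.
(a2, X): Player I can switch to a1 (2 → 7). Not NE.
(a2, Y): Player I can switch to a3 (7 → 9). Not NE.
(a2, Z): Player I can switch to a1 (3 → 7). Not NE.
(a3, Y): Player I gets 9, best alternative 7; Player II gets 9, best alternative 4. No profitable deviation — NE.
(The remaining 7 profiles each have a profitable deviation by the same check.)

The unique pure-strategy Nash equilibrium is (a3, Y).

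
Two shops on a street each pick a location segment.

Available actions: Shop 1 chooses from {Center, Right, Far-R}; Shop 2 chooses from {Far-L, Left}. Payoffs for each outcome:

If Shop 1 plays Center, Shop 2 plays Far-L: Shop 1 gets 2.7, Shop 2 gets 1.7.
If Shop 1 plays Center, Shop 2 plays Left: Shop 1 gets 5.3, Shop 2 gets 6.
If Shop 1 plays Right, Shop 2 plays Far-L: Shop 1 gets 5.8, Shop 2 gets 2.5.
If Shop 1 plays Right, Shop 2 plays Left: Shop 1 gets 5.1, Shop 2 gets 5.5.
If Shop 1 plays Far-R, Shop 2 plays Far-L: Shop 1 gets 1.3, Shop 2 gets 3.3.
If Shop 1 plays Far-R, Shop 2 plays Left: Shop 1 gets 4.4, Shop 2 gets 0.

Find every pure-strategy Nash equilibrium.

Mark each player's best response to every combination of opponents' strategies; a profile where every player is best-responding is a pure Nash equilibrium.
Shop 1 against Far-L: payoffs 2.7, 5.8, 1.3 → best response Right.
Shop 1 against Left: payoffs 5.3, 5.1, 4.4 → best response Center.
Shop 2 against Center: payoffs 1.7, 6 → best response Left.
Shop 2 against Right: payoffs 2.5, 5.5 → best response Left.
Shop 2 against Far-R: payoffs 3.3, 0 → best response Far-L.
Mutual best responses: (Center, Left).

Pure NE: (Center, Left)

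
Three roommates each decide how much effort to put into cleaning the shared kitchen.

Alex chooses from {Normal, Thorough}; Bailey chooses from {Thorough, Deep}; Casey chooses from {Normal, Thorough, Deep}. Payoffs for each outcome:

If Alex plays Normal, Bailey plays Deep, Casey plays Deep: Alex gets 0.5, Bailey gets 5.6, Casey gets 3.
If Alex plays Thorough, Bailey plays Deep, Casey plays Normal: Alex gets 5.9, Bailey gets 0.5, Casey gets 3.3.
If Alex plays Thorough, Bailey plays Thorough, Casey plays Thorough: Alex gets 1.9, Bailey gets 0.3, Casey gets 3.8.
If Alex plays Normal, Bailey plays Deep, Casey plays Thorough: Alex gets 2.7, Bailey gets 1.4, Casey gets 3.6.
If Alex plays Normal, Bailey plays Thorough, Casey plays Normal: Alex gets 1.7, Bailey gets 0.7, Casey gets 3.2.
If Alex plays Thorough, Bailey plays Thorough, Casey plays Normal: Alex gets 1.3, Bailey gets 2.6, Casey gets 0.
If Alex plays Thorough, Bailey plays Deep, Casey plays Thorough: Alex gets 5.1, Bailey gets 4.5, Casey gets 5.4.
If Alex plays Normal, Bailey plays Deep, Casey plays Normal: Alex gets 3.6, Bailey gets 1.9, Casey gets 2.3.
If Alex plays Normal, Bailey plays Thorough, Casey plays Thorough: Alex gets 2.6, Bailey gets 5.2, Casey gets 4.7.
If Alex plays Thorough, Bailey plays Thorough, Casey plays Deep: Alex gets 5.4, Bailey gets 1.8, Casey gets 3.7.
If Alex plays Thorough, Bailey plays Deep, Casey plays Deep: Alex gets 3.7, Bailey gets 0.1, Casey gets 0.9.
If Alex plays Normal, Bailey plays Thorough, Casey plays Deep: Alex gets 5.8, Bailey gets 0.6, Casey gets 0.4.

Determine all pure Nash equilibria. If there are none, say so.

(Normal, Thorough, Normal): Bailey can switch to Deep (0.7 → 1.9). Not NE.
(Normal, Thorough, Thorough): Alex gets 2.6, best alternative 1.9; Bailey gets 5.2, best alternative 1.4; Casey gets 4.7, best alternative 3.2. No profitable deviation — NE.
(Normal, Thorough, Deep): Bailey can switch to Deep (0.6 → 5.6). Not NE.
(Normal, Deep, Normal): Alex can switch to Thorough (3.6 → 5.9). Not NE.
(Normal, Deep, Thorough): Alex can switch to Thorough (2.7 → 5.1). Not NE.
(Normal, Deep, Deep): Alex can switch to Thorough (0.5 → 3.7). Not NE.
(Thorough, Thorough, Normal): Alex can switch to Normal (1.3 → 1.7). Not NE.
(Thorough, Thorough, Thorough): Alex can switch to Normal (1.9 → 2.6). Not NE.
(Thorough, Thorough, Deep): Alex can switch to Normal (5.4 → 5.8). Not NE.
(Thorough, Deep, Thorough): Alex gets 5.1, best alternative 2.7; Bailey gets 4.5, best alternative 0.3; Casey gets 5.4, best alternative 3.3. No profitable deviation — NE.
(The remaining 2 profiles each have a profitable deviation by the same check.)

The pure Nash equilibria are (Normal, Thorough, Thorough), (Thorough, Deep, Thorough).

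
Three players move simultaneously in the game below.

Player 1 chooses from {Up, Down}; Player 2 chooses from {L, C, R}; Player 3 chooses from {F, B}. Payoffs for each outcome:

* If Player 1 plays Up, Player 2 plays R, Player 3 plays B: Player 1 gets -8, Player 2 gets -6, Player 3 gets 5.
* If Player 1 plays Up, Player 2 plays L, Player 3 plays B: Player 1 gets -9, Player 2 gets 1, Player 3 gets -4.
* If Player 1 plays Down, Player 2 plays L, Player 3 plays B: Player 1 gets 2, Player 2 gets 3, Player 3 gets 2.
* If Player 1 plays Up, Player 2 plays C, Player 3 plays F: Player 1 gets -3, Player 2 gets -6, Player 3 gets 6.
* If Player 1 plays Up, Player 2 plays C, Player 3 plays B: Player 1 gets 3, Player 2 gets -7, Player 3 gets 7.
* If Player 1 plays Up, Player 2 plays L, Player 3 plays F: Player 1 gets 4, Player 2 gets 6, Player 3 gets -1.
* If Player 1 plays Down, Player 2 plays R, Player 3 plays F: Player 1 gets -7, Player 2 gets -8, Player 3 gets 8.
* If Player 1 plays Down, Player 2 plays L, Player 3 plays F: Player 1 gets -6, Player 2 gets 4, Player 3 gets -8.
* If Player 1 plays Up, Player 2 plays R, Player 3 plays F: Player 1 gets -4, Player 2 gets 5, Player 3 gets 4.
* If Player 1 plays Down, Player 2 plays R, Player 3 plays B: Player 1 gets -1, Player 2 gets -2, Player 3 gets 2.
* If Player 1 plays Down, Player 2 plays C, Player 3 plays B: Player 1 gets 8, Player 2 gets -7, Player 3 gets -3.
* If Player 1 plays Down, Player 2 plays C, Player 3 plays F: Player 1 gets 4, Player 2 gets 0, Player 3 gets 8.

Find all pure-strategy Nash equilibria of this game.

The pure Nash equilibria are (Up, L, F), (Down, L, B).

(Up, L, F): Player 1 gets 4, best alternative -6; Player 2 gets 6, best alternative 5; Player 3 gets -1, best alternative -4. No profitable deviation — NE.
(Up, L, B): Player 1 can switch to Down (-9 → 2). Not NE.
(Up, C, F): Player 1 can switch to Down (-3 → 4). Not NE.
(Up, C, B): Player 1 can switch to Down (3 → 8). Not NE.
(Up, R, F): Player 2 can switch to L (5 → 6). Not NE.
(Up, R, B): Player 1 can switch to Down (-8 → -1). Not NE.
(Down, L, F): Player 1 can switch to Up (-6 → 4). Not NE.
(Down, L, B): Player 1 gets 2, best alternative -9; Player 2 gets 3, best alternative -2; Player 3 gets 2, best alternative -8. No profitable deviation — NE.
(The remaining 4 profiles each have a profitable deviation by the same check.)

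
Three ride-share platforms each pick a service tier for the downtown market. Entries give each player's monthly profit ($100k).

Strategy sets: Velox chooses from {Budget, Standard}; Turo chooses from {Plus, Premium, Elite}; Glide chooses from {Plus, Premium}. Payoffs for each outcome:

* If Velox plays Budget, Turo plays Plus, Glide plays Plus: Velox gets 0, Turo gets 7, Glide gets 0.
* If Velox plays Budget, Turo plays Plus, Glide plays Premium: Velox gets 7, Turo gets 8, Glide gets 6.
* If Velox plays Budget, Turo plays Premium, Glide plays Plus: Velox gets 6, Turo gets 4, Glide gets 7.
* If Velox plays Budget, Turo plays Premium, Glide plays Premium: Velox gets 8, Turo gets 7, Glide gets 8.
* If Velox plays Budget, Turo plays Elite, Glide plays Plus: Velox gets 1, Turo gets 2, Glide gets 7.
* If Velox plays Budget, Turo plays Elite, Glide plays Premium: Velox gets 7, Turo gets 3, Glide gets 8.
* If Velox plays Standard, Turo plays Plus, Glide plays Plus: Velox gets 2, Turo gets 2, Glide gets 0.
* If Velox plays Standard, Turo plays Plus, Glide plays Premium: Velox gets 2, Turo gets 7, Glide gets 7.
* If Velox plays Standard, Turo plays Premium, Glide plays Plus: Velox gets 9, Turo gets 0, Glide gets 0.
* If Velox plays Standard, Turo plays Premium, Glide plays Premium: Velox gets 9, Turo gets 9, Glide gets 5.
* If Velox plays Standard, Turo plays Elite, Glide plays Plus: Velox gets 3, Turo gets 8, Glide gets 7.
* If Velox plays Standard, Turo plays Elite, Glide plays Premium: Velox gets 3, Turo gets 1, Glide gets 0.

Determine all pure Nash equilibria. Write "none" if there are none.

Pure-strategy Nash equilibria: (Budget, Plus, Premium), (Standard, Premium, Premium), (Standard, Elite, Plus)

(Budget, Plus, Plus): Velox can switch to Standard (0 → 2). Not NE.
(Budget, Plus, Premium): Velox gets 7, best alternative 2; Turo gets 8, best alternative 7; Glide gets 6, best alternative 0. No profitable deviation — NE.
(Budget, Premium, Plus): Velox can switch to Standard (6 → 9). Not NE.
(Budget, Premium, Premium): Velox can switch to Standard (8 → 9). Not NE.
(Budget, Elite, Plus): Velox can switch to Standard (1 → 3). Not NE.
(Budget, Elite, Premium): Turo can switch to Plus (3 → 8). Not NE.
(Standard, Plus, Plus): Turo can switch to Elite (2 → 8). Not NE.
(Standard, Plus, Premium): Velox can switch to Budget (2 → 7). Not NE.
(Standard, Premium, Plus): Turo can switch to Plus (0 → 2). Not NE.
(Standard, Premium, Premium): Velox gets 9, best alternative 8; Turo gets 9, best alternative 7; Glide gets 5, best alternative 0. No profitable deviation — NE.
(Standard, Elite, Plus): Velox gets 3, best alternative 1; Turo gets 8, best alternative 2; Glide gets 7, best alternative 0. No profitable deviation — NE.
(The remaining 1 profile has a profitable deviation by the same check.)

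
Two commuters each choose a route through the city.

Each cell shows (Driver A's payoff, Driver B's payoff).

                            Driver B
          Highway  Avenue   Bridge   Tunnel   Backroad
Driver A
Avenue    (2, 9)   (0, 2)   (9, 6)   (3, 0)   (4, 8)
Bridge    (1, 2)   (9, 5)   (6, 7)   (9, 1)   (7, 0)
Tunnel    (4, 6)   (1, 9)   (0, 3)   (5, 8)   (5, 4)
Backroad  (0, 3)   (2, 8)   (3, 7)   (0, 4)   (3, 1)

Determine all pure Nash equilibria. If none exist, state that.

For each strategy profile, look for a profitable unilateral deviation.
(Avenue, Highway): Driver A can switch to Tunnel (2 → 4). Not NE.
(Avenue, Avenue): Driver A can switch to Bridge (0 → 9). Not NE.
(Avenue, Bridge): Driver B can switch to Highway (6 → 9). Not NE.
(Avenue, Tunnel): Driver A can switch to Bridge (3 → 9). Not NE.
(Avenue, Backroad): Driver A can switch to Bridge (4 → 7). Not NE.
(Bridge, Highway): Driver A can switch to Avenue (1 → 2). Not NE.
(Bridge, Avenue): Driver B can switch to Bridge (5 → 7). Not NE.
(Bridge, Bridge): Driver A can switch to Avenue (6 → 9). Not NE.
(Bridge, Tunnel): Driver B can switch to Highway (1 → 2). Not NE.
(Bridge, Backroad): Driver B can switch to Highway (0 → 2). Not NE.
(The remaining 10 profiles each have a profitable deviation by the same check.)

This game has no pure Nash equilibrium.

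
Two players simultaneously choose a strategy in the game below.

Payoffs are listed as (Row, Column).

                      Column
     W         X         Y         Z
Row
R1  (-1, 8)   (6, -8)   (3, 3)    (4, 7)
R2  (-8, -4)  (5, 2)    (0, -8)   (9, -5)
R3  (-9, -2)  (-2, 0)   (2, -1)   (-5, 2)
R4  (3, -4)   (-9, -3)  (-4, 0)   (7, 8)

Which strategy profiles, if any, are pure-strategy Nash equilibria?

Row against W: payoffs -1, -8, -9, 3 → best response R4.
Row against X: payoffs 6, 5, -2, -9 → best response R1.
Row against Y: payoffs 3, 0, 2, -4 → best response R1.
Row against Z: payoffs 4, 9, -5, 7 → best response R2.
Column against R1: payoffs 8, -8, 3, 7 → best response W.
Column against R2: payoffs -4, 2, -8, -5 → best response X.
Column against R3: payoffs -2, 0, -1, 2 → best response Z.
Column against R4: payoffs -4, -3, 0, 8 → best response Z.
No profile is a mutual best response for all players.

none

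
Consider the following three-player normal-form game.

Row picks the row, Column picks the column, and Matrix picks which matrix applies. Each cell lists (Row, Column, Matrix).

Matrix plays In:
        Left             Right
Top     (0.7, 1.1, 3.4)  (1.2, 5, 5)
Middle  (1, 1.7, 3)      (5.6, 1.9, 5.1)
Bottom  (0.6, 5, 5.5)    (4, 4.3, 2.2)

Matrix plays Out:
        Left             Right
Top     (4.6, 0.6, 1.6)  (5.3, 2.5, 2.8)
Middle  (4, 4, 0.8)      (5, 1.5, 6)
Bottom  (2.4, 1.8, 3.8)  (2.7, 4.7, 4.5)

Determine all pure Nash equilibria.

Row against (Left, In): payoffs 0.7, 1, 0.6 → best response Middle.
Row against (Left, Out): payoffs 4.6, 4, 2.4 → best response Top.
Row against (Right, In): payoffs 1.2, 5.6, 4 → best response Middle.
Row against (Right, Out): payoffs 5.3, 5, 2.7 → best response Top.
Column against (Top, In): payoffs 1.1, 5 → best response Right.
Column against (Top, Out): payoffs 0.6, 2.5 → best response Right.
Column against (Middle, In): payoffs 1.7, 1.9 → best response Right.
Column against (Middle, Out): payoffs 4, 1.5 → best response Left.
Column against (Bottom, In): payoffs 5, 4.3 → best response Left.
Column against (Bottom, Out): payoffs 1.8, 4.7 → best response Right.
Matrix against (Top, Left): payoffs 3.4, 1.6 → best response In.
Matrix against (Top, Right): payoffs 5, 2.8 → best response In.
Matrix against (Middle, Left): payoffs 3, 0.8 → best response In.
Matrix against (Middle, Right): payoffs 5.1, 6 → best response Out.
Matrix against (Bottom, Left): payoffs 5.5, 3.8 → best response In.
Matrix against (Bottom, Right): payoffs 2.2, 4.5 → best response Out.
No profile is a mutual best response for all players.

There is no pure-strategy Nash equilibrium.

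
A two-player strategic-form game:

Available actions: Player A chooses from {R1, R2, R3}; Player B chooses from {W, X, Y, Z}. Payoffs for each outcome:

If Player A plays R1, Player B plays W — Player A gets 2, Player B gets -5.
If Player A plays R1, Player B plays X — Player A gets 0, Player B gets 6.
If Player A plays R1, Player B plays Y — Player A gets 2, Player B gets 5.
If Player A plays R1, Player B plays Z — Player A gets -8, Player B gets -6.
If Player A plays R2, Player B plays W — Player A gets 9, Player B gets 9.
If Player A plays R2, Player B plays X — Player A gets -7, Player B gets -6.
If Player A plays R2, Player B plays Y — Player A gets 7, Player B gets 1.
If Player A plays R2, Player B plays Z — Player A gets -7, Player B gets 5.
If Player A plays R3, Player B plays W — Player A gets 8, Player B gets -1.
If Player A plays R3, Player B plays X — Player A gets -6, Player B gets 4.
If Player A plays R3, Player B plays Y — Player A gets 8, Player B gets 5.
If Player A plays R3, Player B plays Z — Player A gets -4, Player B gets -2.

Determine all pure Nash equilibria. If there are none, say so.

For each player, find the best response to each opponent profile; mutual best responses are the pure NE.
Player A against W: payoffs 2, 9, 8 → best response R2.
Player A against X: payoffs 0, -7, -6 → best response R1.
Player A against Y: payoffs 2, 7, 8 → best response R3.
Player A against Z: payoffs -8, -7, -4 → best response R3.
Player B against R1: payoffs -5, 6, 5, -6 → best response X.
Player B against R2: payoffs 9, -6, 1, 5 → best response W.
Player B against R3: payoffs -1, 4, 5, -2 → best response Y.
Mutual best responses: (R1, X); (R2, W); (R3, Y).

(R1, X); (R2, W); (R3, Y)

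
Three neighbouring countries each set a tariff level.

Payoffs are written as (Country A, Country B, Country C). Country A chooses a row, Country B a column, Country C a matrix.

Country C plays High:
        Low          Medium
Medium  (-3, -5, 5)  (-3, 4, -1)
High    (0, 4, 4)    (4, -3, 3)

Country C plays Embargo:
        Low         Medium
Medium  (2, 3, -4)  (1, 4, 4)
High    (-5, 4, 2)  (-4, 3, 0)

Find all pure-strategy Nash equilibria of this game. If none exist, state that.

(Medium, Medium, Embargo), (High, Low, High)

(Medium, Low, High): Country A can switch to High (-3 → 0). Not NE.
(Medium, Low, Embargo): Country B can switch to Medium (3 → 4). Not NE.
(Medium, Medium, High): Country A can switch to High (-3 → 4). Not NE.
(Medium, Medium, Embargo): Country A gets 1, best alternative -4; Country B gets 4, best alternative 3; Country C gets 4, best alternative -1. No profitable deviation — NE.
(High, Low, High): Country A gets 0, best alternative -3; Country B gets 4, best alternative -3; Country C gets 4, best alternative 2. No profitable deviation — NE.
(High, Low, Embargo): Country A can switch to Medium (-5 → 2). Not NE.
(High, Medium, High): Country B can switch to Low (-3 → 4). Not NE.
(High, Medium, Embargo): Country A can switch to Medium (-4 → 1). Not NE.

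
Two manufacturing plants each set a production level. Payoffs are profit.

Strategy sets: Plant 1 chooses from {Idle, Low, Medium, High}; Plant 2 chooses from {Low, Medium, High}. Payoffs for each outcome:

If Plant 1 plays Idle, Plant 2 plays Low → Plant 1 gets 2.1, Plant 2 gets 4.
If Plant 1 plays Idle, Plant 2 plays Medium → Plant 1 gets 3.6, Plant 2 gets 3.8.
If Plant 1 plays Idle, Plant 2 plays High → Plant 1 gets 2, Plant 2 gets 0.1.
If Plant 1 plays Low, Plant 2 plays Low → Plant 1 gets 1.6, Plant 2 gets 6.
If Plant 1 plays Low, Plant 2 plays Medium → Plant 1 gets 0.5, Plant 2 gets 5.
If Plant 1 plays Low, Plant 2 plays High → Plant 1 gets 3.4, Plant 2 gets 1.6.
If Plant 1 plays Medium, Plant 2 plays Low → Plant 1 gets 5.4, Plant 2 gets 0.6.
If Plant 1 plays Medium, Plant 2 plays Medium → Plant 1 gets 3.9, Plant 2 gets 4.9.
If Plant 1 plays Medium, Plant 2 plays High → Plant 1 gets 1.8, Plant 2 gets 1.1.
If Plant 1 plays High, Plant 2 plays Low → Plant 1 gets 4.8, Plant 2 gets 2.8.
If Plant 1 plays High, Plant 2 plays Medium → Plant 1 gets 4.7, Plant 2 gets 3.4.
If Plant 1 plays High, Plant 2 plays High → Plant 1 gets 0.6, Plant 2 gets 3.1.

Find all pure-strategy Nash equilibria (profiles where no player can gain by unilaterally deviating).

(High, Medium)

(Idle, Low): Plant 1 can switch to Medium (2.1 → 5.4). Not NE.
(Idle, Medium): Plant 1 can switch to Medium (3.6 → 3.9). Not NE.
(Idle, High): Plant 1 can switch to Low (2 → 3.4). Not NE.
(Low, Low): Plant 1 can switch to Idle (1.6 → 2.1). Not NE.
(Low, Medium): Plant 1 can switch to Idle (0.5 → 3.6). Not NE.
(Low, High): Plant 2 can switch to Low (1.6 → 6). Not NE.
(Medium, Low): Plant 2 can switch to Medium (0.6 → 4.9). Not NE.
(Medium, Medium): Plant 1 can switch to High (3.9 → 4.7). Not NE.
(Medium, High): Plant 1 can switch to Idle (1.8 → 2). Not NE.
(High, Low): Plant 1 can switch to Medium (4.8 → 5.4). Not NE.
(High, Medium): Plant 1 gets 4.7, best alternative 3.9; Plant 2 gets 3.4, best alternative 3.1. No profitable deviation — NE.
(High, High): Plant 1 can switch to Idle (0.6 → 2). Not NE.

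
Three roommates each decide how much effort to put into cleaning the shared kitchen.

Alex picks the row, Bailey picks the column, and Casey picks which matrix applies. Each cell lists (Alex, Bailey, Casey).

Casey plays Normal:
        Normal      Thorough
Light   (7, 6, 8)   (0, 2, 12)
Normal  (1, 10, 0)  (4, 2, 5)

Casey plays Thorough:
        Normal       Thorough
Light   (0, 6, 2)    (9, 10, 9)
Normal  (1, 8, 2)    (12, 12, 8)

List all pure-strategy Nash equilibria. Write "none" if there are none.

Pure-strategy Nash equilibria: (Light, Normal, Normal) and (Normal, Thorough, Thorough)

For each player, find the best response to each opponent profile; mutual best responses are the pure NE.
Alex against (Normal, Normal): payoffs 7, 1 → best response Light.
Alex against (Normal, Thorough): payoffs 0, 1 → best response Normal.
Alex against (Thorough, Normal): payoffs 0, 4 → best response Normal.
Alex against (Thorough, Thorough): payoffs 9, 12 → best response Normal.
Bailey against (Light, Normal): payoffs 6, 2 → best response Normal.
Bailey against (Light, Thorough): payoffs 6, 10 → best response Thorough.
Bailey against (Normal, Normal): payoffs 10, 2 → best response Normal.
Bailey against (Normal, Thorough): payoffs 8, 12 → best response Thorough.
Casey against (Light, Normal): payoffs 8, 2 → best response Normal.
Casey against (Light, Thorough): payoffs 12, 9 → best response Normal.
Casey against (Normal, Normal): payoffs 0, 2 → best response Thorough.
Casey against (Normal, Thorough): payoffs 5, 8 → best response Thorough.
Mutual best responses: (Light, Normal, Normal); (Normal, Thorough, Thorough).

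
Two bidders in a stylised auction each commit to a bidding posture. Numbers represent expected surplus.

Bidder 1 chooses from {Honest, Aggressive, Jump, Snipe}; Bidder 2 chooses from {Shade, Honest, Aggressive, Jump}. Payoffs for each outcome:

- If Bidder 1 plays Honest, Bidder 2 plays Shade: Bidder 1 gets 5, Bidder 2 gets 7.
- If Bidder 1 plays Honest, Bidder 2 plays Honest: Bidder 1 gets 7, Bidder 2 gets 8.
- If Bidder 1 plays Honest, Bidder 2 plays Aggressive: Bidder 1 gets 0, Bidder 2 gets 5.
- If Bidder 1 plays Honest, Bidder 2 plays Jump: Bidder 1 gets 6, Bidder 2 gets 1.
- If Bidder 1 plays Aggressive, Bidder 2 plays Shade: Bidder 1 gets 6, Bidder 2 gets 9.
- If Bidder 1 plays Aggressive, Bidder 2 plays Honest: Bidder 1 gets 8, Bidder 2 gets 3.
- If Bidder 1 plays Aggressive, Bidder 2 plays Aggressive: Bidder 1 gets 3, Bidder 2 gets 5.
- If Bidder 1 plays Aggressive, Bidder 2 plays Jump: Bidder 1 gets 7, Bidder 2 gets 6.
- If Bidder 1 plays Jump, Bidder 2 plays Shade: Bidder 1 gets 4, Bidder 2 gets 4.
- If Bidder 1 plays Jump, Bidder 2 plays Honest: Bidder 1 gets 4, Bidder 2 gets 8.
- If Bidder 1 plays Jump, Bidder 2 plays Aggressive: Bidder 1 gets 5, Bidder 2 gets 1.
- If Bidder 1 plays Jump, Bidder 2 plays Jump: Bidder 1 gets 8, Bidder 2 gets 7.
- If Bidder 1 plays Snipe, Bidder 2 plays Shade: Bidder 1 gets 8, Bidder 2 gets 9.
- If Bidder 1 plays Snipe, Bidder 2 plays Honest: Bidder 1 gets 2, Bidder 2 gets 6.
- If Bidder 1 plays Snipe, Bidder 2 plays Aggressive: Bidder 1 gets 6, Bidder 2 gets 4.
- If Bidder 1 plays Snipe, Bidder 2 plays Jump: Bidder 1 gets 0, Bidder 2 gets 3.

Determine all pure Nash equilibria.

(Snipe, Shade)

(Honest, Shade): Bidder 1 can switch to Aggressive (5 → 6). Not NE.
(Honest, Honest): Bidder 1 can switch to Aggressive (7 → 8). Not NE.
(Honest, Aggressive): Bidder 1 can switch to Aggressive (0 → 3). Not NE.
(Honest, Jump): Bidder 1 can switch to Aggressive (6 → 7). Not NE.
(Aggressive, Shade): Bidder 1 can switch to Snipe (6 → 8). Not NE.
(Aggressive, Honest): Bidder 2 can switch to Shade (3 → 9). Not NE.
(Snipe, Shade): Bidder 1 gets 8, best alternative 6; Bidder 2 gets 9, best alternative 6. No profitable deviation — NE.
(The remaining 9 profiles each have a profitable deviation by the same check.)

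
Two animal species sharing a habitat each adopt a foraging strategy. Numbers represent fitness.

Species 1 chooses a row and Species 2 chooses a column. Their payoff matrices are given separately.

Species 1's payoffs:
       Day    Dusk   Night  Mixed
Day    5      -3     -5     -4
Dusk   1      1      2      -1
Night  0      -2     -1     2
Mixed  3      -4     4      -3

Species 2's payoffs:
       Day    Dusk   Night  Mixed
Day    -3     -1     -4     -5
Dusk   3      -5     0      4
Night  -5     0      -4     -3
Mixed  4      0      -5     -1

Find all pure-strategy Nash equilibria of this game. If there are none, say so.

Species 1 against Day: payoffs 5, 1, 0, 3 → best response Day.
Species 1 against Dusk: payoffs -3, 1, -2, -4 → best response Dusk.
Species 1 against Night: payoffs -5, 2, -1, 4 → best response Mixed.
Species 1 against Mixed: payoffs -4, -1, 2, -3 → best response Night.
Species 2 against Day: payoffs -3, -1, -4, -5 → best response Dusk.
Species 2 against Dusk: payoffs 3, -5, 0, 4 → best response Mixed.
Species 2 against Night: payoffs -5, 0, -4, -3 → best response Dusk.
Species 2 against Mixed: payoffs 4, 0, -5, -1 → best response Day.
No profile is a mutual best response for all players.

There is no pure-strategy Nash equilibrium.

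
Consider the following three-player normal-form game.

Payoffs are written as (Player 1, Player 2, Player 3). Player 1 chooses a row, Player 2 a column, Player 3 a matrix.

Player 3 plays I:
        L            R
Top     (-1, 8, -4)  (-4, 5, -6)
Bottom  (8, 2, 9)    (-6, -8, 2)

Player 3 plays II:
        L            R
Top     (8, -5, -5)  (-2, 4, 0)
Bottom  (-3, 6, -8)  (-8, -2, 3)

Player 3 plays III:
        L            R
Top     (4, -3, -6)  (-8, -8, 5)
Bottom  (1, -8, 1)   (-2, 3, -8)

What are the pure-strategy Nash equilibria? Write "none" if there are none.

Player 1 against (L, I): payoffs -1, 8 → best response Bottom.
Player 1 against (L, II): payoffs 8, -3 → best response Top.
Player 1 against (L, III): payoffs 4, 1 → best response Top.
Player 1 against (R, I): payoffs -4, -6 → best response Top.
Player 1 against (R, II): payoffs -2, -8 → best response Top.
Player 1 against (R, III): payoffs -8, -2 → best response Bottom.
Player 2 against (Top, I): payoffs 8, 5 → best response L.
Player 2 against (Top, II): payoffs -5, 4 → best response R.
Player 2 against (Top, III): payoffs -3, -8 → best response L.
Player 2 against (Bottom, I): payoffs 2, -8 → best response L.
Player 2 against (Bottom, II): payoffs 6, -2 → best response L.
Player 2 against (Bottom, III): payoffs -8, 3 → best response R.
Player 3 against (Top, L): payoffs -4, -5, -6 → best response I.
Player 3 against (Top, R): payoffs -6, 0, 5 → best response III.
Player 3 against (Bottom, L): payoffs 9, -8, 1 → best response I.
Player 3 against (Bottom, R): payoffs 2, 3, -8 → best response II.
Mutual best responses: (Bottom, L, I).

(Bottom, L, I)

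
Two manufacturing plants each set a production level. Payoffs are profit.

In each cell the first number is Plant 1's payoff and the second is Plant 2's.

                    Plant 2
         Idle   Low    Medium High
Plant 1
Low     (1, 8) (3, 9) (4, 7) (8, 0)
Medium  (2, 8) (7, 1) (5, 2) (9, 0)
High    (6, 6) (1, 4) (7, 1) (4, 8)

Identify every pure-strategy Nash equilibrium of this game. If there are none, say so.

Plant 1 against Idle: payoffs 1, 2, 6 → best response High.
Plant 1 against Low: payoffs 3, 7, 1 → best response Medium.
Plant 1 against Medium: payoffs 4, 5, 7 → best response High.
Plant 1 against High: payoffs 8, 9, 4 → best response Medium.
Plant 2 against Low: payoffs 8, 9, 7, 0 → best response Low.
Plant 2 against Medium: payoffs 8, 1, 2, 0 → best response Idle.
Plant 2 against High: payoffs 6, 4, 1, 8 → best response High.
No profile is a mutual best response for all players.

There is no pure-strategy Nash equilibrium.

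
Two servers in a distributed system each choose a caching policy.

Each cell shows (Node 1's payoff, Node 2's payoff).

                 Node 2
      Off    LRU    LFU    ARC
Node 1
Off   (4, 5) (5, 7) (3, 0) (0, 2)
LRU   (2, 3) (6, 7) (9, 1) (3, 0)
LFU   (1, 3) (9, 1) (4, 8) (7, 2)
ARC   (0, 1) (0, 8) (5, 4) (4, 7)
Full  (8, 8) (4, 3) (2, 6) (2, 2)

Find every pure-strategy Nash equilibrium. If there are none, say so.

The unique pure-strategy Nash equilibrium is (Full, Off).

(Off, Off): Node 1 can switch to Full (4 → 8). Not NE.
(Off, LRU): Node 1 can switch to LRU (5 → 6). Not NE.
(Off, LFU): Node 1 can switch to LRU (3 → 9). Not NE.
(Off, ARC): Node 1 can switch to LRU (0 → 3). Not NE.
(LRU, Off): Node 1 can switch to Off (2 → 4). Not NE.
(LRU, LRU): Node 1 can switch to LFU (6 → 9). Not NE.
(LRU, LFU): Node 2 can switch to Off (1 → 3). Not NE.
(LRU, ARC): Node 1 can switch to LFU (3 → 7). Not NE.
(LFU, Off): Node 1 can switch to Off (1 → 4). Not NE.
(LFU, LRU): Node 2 can switch to Off (1 → 3). Not NE.
(LFU, LFU): Node 1 can switch to LRU (4 → 9). Not NE.
(LFU, ARC): Node 2 can switch to Off (2 → 3). Not NE.
(Full, Off): Node 1 gets 8, best alternative 4; Node 2 gets 8, best alternative 6. No profitable deviation — NE.
(The remaining 7 profiles each have a profitable deviation by the same check.)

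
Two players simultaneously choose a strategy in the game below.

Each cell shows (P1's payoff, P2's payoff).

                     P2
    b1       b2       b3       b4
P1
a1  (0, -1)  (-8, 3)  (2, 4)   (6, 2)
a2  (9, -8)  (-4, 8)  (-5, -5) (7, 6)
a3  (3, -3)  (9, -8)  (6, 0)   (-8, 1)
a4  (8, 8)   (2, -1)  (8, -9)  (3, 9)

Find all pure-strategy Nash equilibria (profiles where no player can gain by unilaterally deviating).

No pure-strategy Nash equilibrium.

P1 against b1: payoffs 0, 9, 3, 8 → best response a2.
P1 against b2: payoffs -8, -4, 9, 2 → best response a3.
P1 against b3: payoffs 2, -5, 6, 8 → best response a4.
P1 against b4: payoffs 6, 7, -8, 3 → best response a2.
P2 against a1: payoffs -1, 3, 4, 2 → best response b3.
P2 against a2: payoffs -8, 8, -5, 6 → best response b2.
P2 against a3: payoffs -3, -8, 0, 1 → best response b4.
P2 against a4: payoffs 8, -1, -9, 9 → best response b4.
No profile is a mutual best response for all players.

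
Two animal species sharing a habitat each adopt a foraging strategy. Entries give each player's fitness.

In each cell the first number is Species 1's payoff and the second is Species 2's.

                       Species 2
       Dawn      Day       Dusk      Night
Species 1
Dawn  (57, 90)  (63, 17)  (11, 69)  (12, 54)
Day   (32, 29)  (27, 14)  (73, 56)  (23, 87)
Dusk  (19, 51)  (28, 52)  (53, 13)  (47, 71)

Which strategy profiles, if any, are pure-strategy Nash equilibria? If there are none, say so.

The pure Nash equilibria are (Dawn, Dawn), (Dusk, Night).

For each strategy profile, look for a profitable unilateral deviation.
(Dawn, Dawn): Species 1 gets 57, best alternative 32; Species 2 gets 90, best alternative 69. No profitable deviation — NE.
(Dawn, Day): Species 2 can switch to Dawn (17 → 90). Not NE.
(Dawn, Dusk): Species 1 can switch to Day (11 → 73). Not NE.
(Dawn, Night): Species 1 can switch to Day (12 → 23). Not NE.
(Day, Dawn): Species 1 can switch to Dawn (32 → 57). Not NE.
(Day, Day): Species 1 can switch to Dawn (27 → 63). Not NE.
(Day, Dusk): Species 2 can switch to Night (56 → 87). Not NE.
(Day, Night): Species 1 can switch to Dusk (23 → 47). Not NE.
(Dusk, Dawn): Species 1 can switch to Dawn (19 → 57). Not NE.
(Dusk, Night): Species 1 gets 47, best alternative 23; Species 2 gets 71, best alternative 52. No profitable deviation — NE.
(The remaining 2 profiles each have a profitable deviation by the same check.)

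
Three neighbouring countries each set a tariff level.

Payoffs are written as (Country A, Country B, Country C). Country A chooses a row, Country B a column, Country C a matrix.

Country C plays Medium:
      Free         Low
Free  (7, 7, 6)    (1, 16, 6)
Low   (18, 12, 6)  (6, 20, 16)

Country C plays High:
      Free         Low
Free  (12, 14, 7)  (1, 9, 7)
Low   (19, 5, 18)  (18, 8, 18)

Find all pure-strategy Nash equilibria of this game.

Pure NE: (Low, Low, High)

Mark each player's best response to every combination of opponents' strategies; a profile where every player is best-responding is a pure Nash equilibrium.
Country A against (Free, Medium): payoffs 7, 18 → best response Low.
Country A against (Free, High): payoffs 12, 19 → best response Low.
Country A against (Low, Medium): payoffs 1, 6 → best response Low.
Country A against (Low, High): payoffs 1, 18 → best response Low.
Country B against (Free, Medium): payoffs 7, 16 → best response Low.
Country B against (Free, High): payoffs 14, 9 → best response Free.
Country B against (Low, Medium): payoffs 12, 20 → best response Low.
Country B against (Low, High): payoffs 5, 8 → best response Low.
Country C against (Free, Free): payoffs 6, 7 → best response High.
Country C against (Free, Low): payoffs 6, 7 → best response High.
Country C against (Low, Free): payoffs 6, 18 → best response High.
Country C against (Low, Low): payoffs 16, 18 → best response High.
Mutual best responses: (Low, Low, High).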